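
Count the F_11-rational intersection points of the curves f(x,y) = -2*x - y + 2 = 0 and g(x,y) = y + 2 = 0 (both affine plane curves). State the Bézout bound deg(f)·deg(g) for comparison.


Common zeros: {(2, 9)}; count = 1; Bézout bound = 1.

deg(f) = 1, deg(g) = 1, so Bézout bound = 1.
Scan x ∈ F_11. For each x, list the y ∈ F_11 with f(x, y) ≡ 0 and those with g(x, y) ≡ 0 (mod 11); the common zeros in that column are the intersection.
  x = 0: f ≡ 0 at y ∈ {2}; g ≡ 0 at y ∈ {9}; common: ∅.
  x = 1: f ≡ 0 at y ∈ {0}; g ≡ 0 at y ∈ {9}; common: ∅.
  x = 2: f ≡ 0 at y ∈ {9}; g ≡ 0 at y ∈ {9}; common: {9}.
  x = 3: f ≡ 0 at y ∈ {7}; g ≡ 0 at y ∈ {9}; common: ∅.
  x = 4: f ≡ 0 at y ∈ {5}; g ≡ 0 at y ∈ {9}; common: ∅.
  x = 5: f ≡ 0 at y ∈ {3}; g ≡ 0 at y ∈ {9}; common: ∅.
  x = 6: f ≡ 0 at y ∈ {1}; g ≡ 0 at y ∈ {9}; common: ∅.
  x = 7: f ≡ 0 at y ∈ {10}; g ≡ 0 at y ∈ {9}; common: ∅.
  x = 8: f ≡ 0 at y ∈ {8}; g ≡ 0 at y ∈ {9}; common: ∅.
  x = 9: f ≡ 0 at y ∈ {6}; g ≡ 0 at y ∈ {9}; common: ∅.
  x = 10: f ≡ 0 at y ∈ {4}; g ≡ 0 at y ∈ {9}; common: ∅.
Collecting: common zeros = {(2, 9)}, so the count is 1.
Comparison with the Bézout bound: 1 ≤ 1 = deg(f)·deg(g), as expected for curves with no common component (the bound is attained).


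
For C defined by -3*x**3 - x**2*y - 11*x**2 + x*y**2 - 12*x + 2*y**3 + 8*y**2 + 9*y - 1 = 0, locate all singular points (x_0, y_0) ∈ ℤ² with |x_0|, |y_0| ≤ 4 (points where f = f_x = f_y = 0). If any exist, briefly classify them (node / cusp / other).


Singular points: {(-1, -1)}; classification: node.

Compute partial derivatives:
  f_x = -9*x**2 - 2*x*y - 22*x + y**2 - 12.
  f_y = -x**2 + 2*x*y + 6*y**2 + 16*y + 9.
Scan x_0 ∈ {−4, ..., 4}. For each x_0, f_y(x_0, y) is a polynomial in y; find its integer roots y ∈ {−4, ..., 4}, then test f_x and f at those candidates.
  x = -4: f_y(-4, y) = 6*y**2 + 8*y - 7; no integer root y with |y| ≤ 4.
  x = -3: f_y(-3, y) = 6*y**2 + 10*y; vanishes at y ∈ {0}. (-3, 0): f_x = -27 ≠ 0.
  x = -2: f_y(-2, y) = 6*y**2 + 12*y + 5; no integer root y with |y| ≤ 4.
  x = -1: f_y(-1, y) = 6*y**2 + 14*y + 8; vanishes at y ∈ {-1}. (-1, -1): f_x = 0, f = 0 — SINGULAR.
  x = 0: f_y(0, y) = 6*y**2 + 16*y + 9; no integer root y with |y| ≤ 4.
  x = 1: f_y(1, y) = 6*y**2 + 18*y + 8; no integer root y with |y| ≤ 4.
  x = 2: f_y(2, y) = 6*y**2 + 20*y + 5; no integer root y with |y| ≤ 4.
  x = 3: f_y(3, y) = 6*y**2 + 22*y; vanishes at y ∈ {0}. (3, 0): f_x = -159 ≠ 0.
  x = 4: f_y(4, y) = 6*y**2 + 24*y - 7; no integer root y with |y| ≤ 4.
Only singular point on the grid: (-1, -1).
Classify: substitute x = -1 + u, y = -1 + v and expand: f = -3*u**3 - u**2*v - u**2 + u*v**2 + 2*v**3 + v**2.
No constant or linear terms (consistent with a singular point). Quadratic part: -u**2 + v**2. Cubic part: -3*u**3 - u**2*v + u*v**2 + 2*v**3.
The quadratic part v**2 - u**2 = (v − u)(v + u) splits into two distinct linear factors, so there are two distinct tangent lines y − -1 = ±(x − -1) — this is a node (ordinary double point).
Classification: node.


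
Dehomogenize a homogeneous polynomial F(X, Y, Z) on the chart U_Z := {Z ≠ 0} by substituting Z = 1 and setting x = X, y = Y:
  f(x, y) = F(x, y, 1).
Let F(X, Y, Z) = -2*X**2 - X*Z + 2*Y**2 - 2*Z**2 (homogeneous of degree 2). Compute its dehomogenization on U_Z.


f(x, y) = -2*x**2 - x + 2*y**2 - 2

On U_Z we set Z = 1. Each monomial c·X^i·Y^j·Z^k in F becomes c·x^i·y^j·1^k = c·x^i·y^j.
Substituting Z = 1: F(X, Y, 1) = -2*x**2 - x + 2*y**2 - 2.
Note: deg(f) ≤ deg(F) = 2; strict inequality happens when F is divisible by Z (lost terms).


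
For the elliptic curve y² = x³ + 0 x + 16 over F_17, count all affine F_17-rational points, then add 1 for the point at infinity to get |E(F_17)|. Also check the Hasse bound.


Affine points = {(0, 4), (0, 13), (1, 0), (3, 3), (3, 14), (7, 6), (7, 11), (8, 1), (8, 16), (10, 8), (10, 9), (11, 2), (11, 15), (15, 5), (15, 12), (16, 7), (16, 10)}; affine count = 17; |E(F_17)| = 18.

Discriminant check: Δ ∝ 4a³ + 27b² = 4·0³ + 27·16² = 4·0 + 27·256 ≡ 10 (mod 17). Nonzero ⇒ E is nonsingular.
For each x ∈ F_17, compute rhs = x³ + 0·x + 16 mod 17, then count y ∈ F_17 with y² ≡ rhs.
  x = 0: rhs = 16, matching y values: 4, 13 (2 points).
  x = 1: rhs = 0, matching y values: 0 (1 points).
  x = 2: rhs = 7, matching y values: none (0 points).
  x = 3: rhs = 9, matching y values: 3, 14 (2 points).
  x = 4: rhs = 12, matching y values: none (0 points).
  x = 5: rhs = 5, matching y values: none (0 points).
  x = 6: rhs = 11, matching y values: none (0 points).
  x = 7: rhs = 2, matching y values: 6, 11 (2 points).
  x = 8: rhs = 1, matching y values: 1, 16 (2 points).
  x = 9: rhs = 14, matching y values: none (0 points).
  x = 10: rhs = 13, matching y values: 8, 9 (2 points).
  x = 11: rhs = 4, matching y values: 2, 15 (2 points).
  x = 12: rhs = 10, matching y values: none (0 points).
  x = 13: rhs = 3, matching y values: none (0 points).
  x = 14: rhs = 6, matching y values: none (0 points).
  x = 15: rhs = 8, matching y values: 5, 12 (2 points).
  x = 16: rhs = 15, matching y values: 7, 10 (2 points).
Total affine count: 17.
Full point count |E(F_17)| = 17 + 1 = 18.
Hasse bound: |18 − (17+1)| = |0| = 0 ≤ 2√17 ≈ 8.2462 ✓.


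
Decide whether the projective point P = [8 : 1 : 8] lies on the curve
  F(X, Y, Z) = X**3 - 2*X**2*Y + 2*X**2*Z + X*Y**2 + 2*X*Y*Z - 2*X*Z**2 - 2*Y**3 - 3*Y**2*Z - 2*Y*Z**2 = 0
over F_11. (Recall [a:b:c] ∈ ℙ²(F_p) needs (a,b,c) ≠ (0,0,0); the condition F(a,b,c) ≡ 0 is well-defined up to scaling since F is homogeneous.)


F(8,1,8) ≡ 3 (mod 11); P is NOT on the curve.

Evaluate F(8, 1, 8) term-by-term (mod 11).
  X**3 ↦ 1·512·1·1 = 512
  -2*X**2*Y ↦ -2·64·1·1 = -128
  2*X**2*Z ↦ 2·64·1·8 = 1024
  X*Y**2 ↦ 1·8·1·1 = 8
  2*X*Y*Z ↦ 2·8·1·8 = 128
  -2*X*Z**2 ↦ -2·8·1·64 = -1024
  -2*Y**3 ↦ -2·1·1·1 = -2
  -3*Y**2*Z ↦ -3·1·1·8 = -24
  -2*Y*Z**2 ↦ -2·1·1·64 = -128
Sum: F(8, 1, 8) = (512) + (-128) + (1024) + (8) + (128) + (-1024) + (-2) + (-24) + (-128) = 366.
Reducing mod 11: 366 ≡ 3 (mod 11).
Since F(a, b, c) ≡ 3 ≠ 0 (mod 11), P does NOT lie on the curve.


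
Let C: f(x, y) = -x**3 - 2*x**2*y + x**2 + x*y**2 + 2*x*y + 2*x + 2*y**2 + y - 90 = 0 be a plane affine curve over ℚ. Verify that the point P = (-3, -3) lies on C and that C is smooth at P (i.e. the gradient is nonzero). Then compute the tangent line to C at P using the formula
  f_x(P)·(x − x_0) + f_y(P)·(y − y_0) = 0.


Tangent line at P: -64*x - 17*y - 243 = 0.

Step 1: f(-3, -3) = 0, so P lies on C.
Step 2: partial derivatives
  f_x(x, y) = -3*x**2 - 4*x*y + 2*x + y**2 + 2*y + 2, f_y(x, y) = -2*x**2 + 2*x*y + 2*x + 4*y + 1.
  f_x(P) = -64, f_y(P) = -17 (gradient nonzero, so P is smooth).
Step 3: tangent line at P: -64·(x − -3) + -17·(y − -3) = 0.
Expanding: -64*x - 17*y - 243 = 0.


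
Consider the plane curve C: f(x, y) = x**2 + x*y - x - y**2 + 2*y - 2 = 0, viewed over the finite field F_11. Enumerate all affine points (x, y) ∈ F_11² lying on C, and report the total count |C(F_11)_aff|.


Affine F_11-points: {(1, 1), (1, 2), (2, 0), (2, 4), (5, 9), (6, 4), (9, 2), (9, 9), (10, 0), (10, 1)}; count = 10.

For each of the 121 pairs (x, y) ∈ F_11², evaluate f(x, y) mod 11. Record the zeros.
  x = 0: [0↦9, 1↦10, 2↦9, 3↦6, 4↦1, 5↦5, 6↦7, 7↦7, 8↦5, 9↦1, 10↦6]  zeros at y ∈ ∅
  x = 1: [0↦9, 1↦0, 2↦0, 3↦9, 4↦5, 5↦10, 6↦2, 7↦3, 8↦2, 9↦10, 10↦5]  zeros at y ∈ {1, 2}
  x = 2: [0↦0, 1↦3, 2↦4, 3↦3, 4↦0, 5↦6, 6↦10, 7↦1, 8↦1, 9↦10, 10↦6]  zeros at y ∈ {0, 4}
  x = 3: [0↦4, 1↦8, 2↦10, 3↦10, 4↦8, 5↦4, 6↦9, 7↦1, 8↦2, 9↦1, 10↦9]  zeros at y ∈ ∅
  x = 4: [0↦10, 1↦4, 2↦7, 3↦8, 4↦7, 5↦4, 6↦10, 7↦3, 8↦5, 9↦5, 10↦3]  zeros at y ∈ ∅
  x = 5: [0↦7, 1↦2, 2↦6, 3↦8, 4↦8, 5↦6, 6↦2, 7↦7, 8↦10, 9↦0, 10↦10]  zeros at y ∈ {9}
  x = 6: [0↦6, 1↦2, 2↦7, 3↦10, 4↦0, 5↦10, 6↦7, 7↦2, 8↦6, 9↦8, 10↦8]  zeros at y ∈ {4}
  x = 7: [0↦7, 1↦4, 2↦10, 3↦3, 4↦5, 5↦5, 6↦3, 7↦10, 8↦4, 9↦7, 10↦8]  zeros at y ∈ ∅
  x = 8: [0↦10, 1↦8, 2↦4, 3↦9, 4↦1, 5↦2, 6↦1, 7↦9, 8↦4, 9↦8, 10↦10]  zeros at y ∈ ∅
  x = 9: [0↦4, 1↦3, 2↦0, 3↦6, 4↦10, 5↦1, 6↦1, 7↦10, 8↦6, 9↦0, 10↦3]  zeros at y ∈ {2, 9}
  x = 10: [0↦0, 1↦0, 2↦9, 3↦5, 4↦10, 5↦2, 6↦3, 7↦2, 8↦10, 9↦5, 10↦9]  zeros at y ∈ {0, 1}
Collecting zeros: affine points = {(1, 1), (1, 2), (2, 0), (2, 4), (5, 9), (6, 4), (9, 2), (9, 9), (10, 0), (10, 1)}.
Total count |C(F_11)_aff| = 10.


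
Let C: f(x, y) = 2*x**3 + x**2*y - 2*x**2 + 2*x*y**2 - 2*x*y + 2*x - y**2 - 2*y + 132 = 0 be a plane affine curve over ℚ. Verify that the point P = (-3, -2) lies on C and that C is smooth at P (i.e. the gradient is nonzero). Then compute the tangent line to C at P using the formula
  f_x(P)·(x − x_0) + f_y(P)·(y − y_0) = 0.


Tangent line at P: 92*x + 41*y + 358 = 0.

Step 1: f(-3, -2) = 0, so P lies on C.
Step 2: partial derivatives
  f_x(x, y) = 6*x**2 + 2*x*y - 4*x + 2*y**2 - 2*y + 2, f_y(x, y) = x**2 + 4*x*y - 2*x - 2*y - 2.
  f_x(P) = 92, f_y(P) = 41 (gradient nonzero, so P is smooth).
Step 3: tangent line at P: 92·(x − -3) + 41·(y − -2) = 0.
Expanding: 92*x + 41*y + 358 = 0.


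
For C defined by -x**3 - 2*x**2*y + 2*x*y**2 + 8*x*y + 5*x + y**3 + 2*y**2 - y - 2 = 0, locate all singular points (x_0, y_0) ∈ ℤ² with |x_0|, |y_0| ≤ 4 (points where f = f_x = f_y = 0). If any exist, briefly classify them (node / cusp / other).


Singular points: {(1, -1)}; classification: node.

Compute partial derivatives:
  f_x = -3*x**2 - 4*x*y + 2*y**2 + 8*y + 5.
  f_y = -2*x**2 + 4*x*y + 8*x + 3*y**2 + 4*y - 1.
Scan x_0 ∈ {−4, ..., 4}. For each x_0, f_y(x_0, y) is a polynomial in y; find its integer roots y ∈ {−4, ..., 4}, then test f_x and f at those candidates.
  x = -4: f_y(-4, y) = 3*y**2 - 12*y - 65; no integer root y with |y| ≤ 4.
  x = -3: f_y(-3, y) = 3*y**2 - 8*y - 43; no integer root y with |y| ≤ 4.
  x = -2: f_y(-2, y) = 3*y**2 - 4*y - 25; no integer root y with |y| ≤ 4.
  x = -1: f_y(-1, y) = 3*y**2 - 11; no integer root y with |y| ≤ 4.
  x = 0: f_y(0, y) = 3*y**2 + 4*y - 1; no integer root y with |y| ≤ 4.
  x = 1: f_y(1, y) = 3*y**2 + 8*y + 5; vanishes at y ∈ {-1}. (1, -1): f_x = 0, f = 0 — SINGULAR.
  x = 2: f_y(2, y) = 3*y**2 + 12*y + 7; no integer root y with |y| ≤ 4.
  x = 3: f_y(3, y) = 3*y**2 + 16*y + 5; no integer root y with |y| ≤ 4.
  x = 4: f_y(4, y) = 3*y**2 + 20*y - 1; no integer root y with |y| ≤ 4.
Only singular point on the grid: (1, -1).
Classify: substitute x = 1 + u, y = -1 + v and expand: f = -u**3 - 2*u**2*v - u**2 + 2*u*v**2 + v**3 + v**2.
No constant or linear terms (consistent with a singular point). Quadratic part: -u**2 + v**2. Cubic part: -u**3 - 2*u**2*v + 2*u*v**2 + v**3.
The quadratic part v**2 - u**2 = (v − u)(v + u) splits into two distinct linear factors, so there are two distinct tangent lines y − -1 = ±(x − 1) — this is a node (ordinary double point).
Classification: node.


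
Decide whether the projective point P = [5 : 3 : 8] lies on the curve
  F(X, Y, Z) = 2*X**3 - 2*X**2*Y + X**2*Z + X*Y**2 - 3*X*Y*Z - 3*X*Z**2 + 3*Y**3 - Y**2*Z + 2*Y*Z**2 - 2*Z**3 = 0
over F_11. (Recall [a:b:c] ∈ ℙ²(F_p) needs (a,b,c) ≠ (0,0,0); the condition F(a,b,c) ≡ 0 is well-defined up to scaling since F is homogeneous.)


F(5,3,8) ≡ 0 (mod 11); P is on the curve.

Evaluate F(5, 3, 8) term-by-term (mod 11).
  2*X**3 ↦ 2·125·1·1 = 250
  -2*X**2*Y ↦ -2·25·3·1 = -150
  X**2*Z ↦ 1·25·1·8 = 200
  X*Y**2 ↦ 1·5·9·1 = 45
  -3*X*Y*Z ↦ -3·5·3·8 = -360
  -3*X*Z**2 ↦ -3·5·1·64 = -960
  3*Y**3 ↦ 3·1·27·1 = 81
  -Y**2*Z ↦ -1·1·9·8 = -72
  2*Y*Z**2 ↦ 2·1·3·64 = 384
  -2*Z**3 ↦ -2·1·1·512 = -1024
Sum: F(5, 3, 8) = (250) + (-150) + (200) + (45) + (-360) + (-960) + (81) + (-72) + (384) + (-1024) = -1606.
Reducing mod 11: -1606 ≡ 0 (mod 11).
Since F(a, b, c) ≡ 0 (mod 11), P lies on the curve.


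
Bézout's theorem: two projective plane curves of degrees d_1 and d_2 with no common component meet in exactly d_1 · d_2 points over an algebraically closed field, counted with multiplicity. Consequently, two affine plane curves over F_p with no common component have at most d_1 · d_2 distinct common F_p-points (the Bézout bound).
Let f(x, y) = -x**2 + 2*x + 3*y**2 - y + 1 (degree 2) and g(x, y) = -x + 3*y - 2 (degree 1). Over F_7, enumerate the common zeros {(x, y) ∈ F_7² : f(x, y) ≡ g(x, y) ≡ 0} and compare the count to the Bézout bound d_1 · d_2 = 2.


Common zeros: {(3, 4), (5, 0)}; count = 2; Bézout bound = 2.

deg(f) = 2, deg(g) = 1, so Bézout bound = 2.
Scan x ∈ F_7. For each x, list the y ∈ F_7 with f(x, y) ≡ 0 and those with g(x, y) ≡ 0 (mod 7); the common zeros in that column are the intersection.
  x = 0: f ≡ 0 at y ∈ ∅; g ≡ 0 at y ∈ {3}; common: ∅.
  x = 1: f ≡ 0 at y ∈ ∅; g ≡ 0 at y ∈ {1}; common: ∅.
  x = 2: f ≡ 0 at y ∈ ∅; g ≡ 0 at y ∈ {6}; common: ∅.
  x = 3: f ≡ 0 at y ∈ {1, 4}; g ≡ 0 at y ∈ {4}; common: {4}.
  x = 4: f ≡ 0 at y ∈ {0, 5}; g ≡ 0 at y ∈ {2}; common: ∅.
  x = 5: f ≡ 0 at y ∈ {0, 5}; g ≡ 0 at y ∈ {0}; common: {0}.
  x = 6: f ≡ 0 at y ∈ {1, 4}; g ≡ 0 at y ∈ {5}; common: ∅.
Collecting: common zeros = {(3, 4), (5, 0)}, so the count is 2.
Comparison with the Bézout bound: 2 ≤ 2 = deg(f)·deg(g), as expected for curves with no common component (the bound is attained).


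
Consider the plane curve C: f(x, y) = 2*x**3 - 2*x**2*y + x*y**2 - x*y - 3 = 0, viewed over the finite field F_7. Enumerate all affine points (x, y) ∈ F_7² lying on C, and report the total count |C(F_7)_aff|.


Affine F_7-points: {(3, 2), (3, 5), (6, 1), (6, 5)}; count = 4.

For each of the 49 pairs (x, y) ∈ F_7², evaluate f(x, y) mod 7. Record the zeros.
  x = 0: [0↦4, 1↦4, 2↦4, 3↦4, 4↦4, 5↦4, 6↦4]  zeros at y ∈ ∅
  x = 1: [0↦6, 1↦4, 2↦4, 3↦6, 4↦3, 5↦2, 6↦3]  zeros at y ∈ ∅
  x = 2: [0↦6, 1↦5, 2↦1, 3↦1, 4↦5, 5↦6, 6↦4]  zeros at y ∈ ∅
  x = 3: [0↦2, 1↦5, 2↦0, 3↦1, 4↦1, 5↦0, 6↦5]  zeros at y ∈ {2, 5}
  x = 4: [0↦6, 1↦2, 2↦6, 3↦4, 4↦3, 5↦3, 6↦4]  zeros at y ∈ ∅
  x = 5: [0↦2, 1↦1, 2↦3, 3↦1, 4↦2, 5↦6, 6↦6]  zeros at y ∈ ∅
  x = 6: [0↦2, 1↦0, 2↦3, 3↦4, 4↦3, 5↦0, 6↦2]  zeros at y ∈ {1, 5}
Collecting zeros: affine points = {(3, 2), (3, 5), (6, 1), (6, 5)}.
Total count |C(F_7)_aff| = 4.


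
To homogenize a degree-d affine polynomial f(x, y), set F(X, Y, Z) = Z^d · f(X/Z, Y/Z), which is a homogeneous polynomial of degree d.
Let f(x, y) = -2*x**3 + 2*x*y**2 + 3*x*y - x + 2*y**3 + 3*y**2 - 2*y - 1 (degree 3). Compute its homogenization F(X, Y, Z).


F(X, Y, Z) = -2*X**3 + 2*X*Y**2 + 3*X*Y*Z - X*Z**2 + 2*Y**3 + 3*Y**2*Z - 2*Y*Z**2 - Z**3

deg(f) = 3.
Substitute x = X/Z, y = Y/Z into f, then multiply by Z^3.
  monomial -2·x^3·y^0 ↦ -2·X^3·Y^0·Z^0.
  monomial 2·x^1·y^2 ↦ 2·X^1·Y^2·Z^0.
  monomial 3·x^1·y^1 ↦ 3·X^1·Y^1·Z^1.
  monomial -1·x^1·y^0 ↦ -1·X^1·Y^0·Z^2.
  monomial 2·x^0·y^3 ↦ 2·X^0·Y^3·Z^0.
  monomial 3·x^0·y^2 ↦ 3·X^0·Y^2·Z^1.
  monomial -2·x^0·y^1 ↦ -2·X^0·Y^1·Z^2.
  monomial -1·x^0·y^0 ↦ -1·X^0·Y^0·Z^3.
Collecting: F(X, Y, Z) = -2*X**3 + 2*X*Y**2 + 3*X*Y*Z - X*Z**2 + 2*Y**3 + 3*Y**2*Z - 2*Y*Z**2 - Z**3.


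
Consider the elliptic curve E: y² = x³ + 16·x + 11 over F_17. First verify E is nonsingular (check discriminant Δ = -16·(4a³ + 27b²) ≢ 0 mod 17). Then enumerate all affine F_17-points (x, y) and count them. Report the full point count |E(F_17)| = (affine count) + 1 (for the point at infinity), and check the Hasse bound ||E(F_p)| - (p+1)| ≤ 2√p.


Affine points = {(2, 0), (3, 1), (3, 16), (6, 0), (9, 0), (10, 7), (10, 10), (13, 6), (13, 11), (14, 2), (14, 15)}; affine count = 11; |E(F_17)| = 12.

Discriminant check: Δ ∝ 4a³ + 27b² = 4·16³ + 27·11² = 4·4096 + 27·121 ≡ 16 (mod 17). Nonzero ⇒ E is nonsingular.
For each x ∈ F_17, compute rhs = x³ + 16·x + 11 mod 17, then count y ∈ F_17 with y² ≡ rhs.
  x = 0: rhs = 11, matching y values: none (0 points).
  x = 1: rhs = 11, matching y values: none (0 points).
  x = 2: rhs = 0, matching y values: 0 (1 points).
  x = 3: rhs = 1, matching y values: 1, 16 (2 points).
  x = 4: rhs = 3, matching y values: none (0 points).
  x = 5: rhs = 12, matching y values: none (0 points).
  x = 6: rhs = 0, matching y values: 0 (1 points).
  x = 7: rhs = 7, matching y values: none (0 points).
  x = 8: rhs = 5, matching y values: none (0 points).
  x = 9: rhs = 0, matching y values: 0 (1 points).
  x = 10: rhs = 15, matching y values: 7, 10 (2 points).
  x = 11: rhs = 5, matching y values: none (0 points).
  x = 12: rhs = 10, matching y values: none (0 points).
  x = 13: rhs = 2, matching y values: 6, 11 (2 points).
  x = 14: rhs = 4, matching y values: 2, 15 (2 points).
  x = 15: rhs = 5, matching y values: none (0 points).
  x = 16: rhs = 11, matching y values: none (0 points).
Total affine count: 11.
Full point count |E(F_17)| = 11 + 1 = 12.
Hasse bound: |12 − (17+1)| = |-6| = 6 ≤ 2√17 ≈ 8.2462 ✓.


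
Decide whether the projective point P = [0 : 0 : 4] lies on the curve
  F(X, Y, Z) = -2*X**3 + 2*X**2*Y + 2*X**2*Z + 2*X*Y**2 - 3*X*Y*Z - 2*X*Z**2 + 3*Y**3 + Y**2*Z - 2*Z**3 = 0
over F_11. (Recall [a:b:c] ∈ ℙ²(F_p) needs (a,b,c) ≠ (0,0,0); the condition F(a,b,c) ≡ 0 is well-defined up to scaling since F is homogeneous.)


F(0,0,4) ≡ 4 (mod 11); P is NOT on the curve.

Evaluate F(0, 0, 4) term-by-term (mod 11).
  -2*X**3 ↦ -2·0·1·1 = 0
  2*X**2*Y ↦ 2·0·0·1 = 0
  2*X**2*Z ↦ 2·0·1·4 = 0
  2*X*Y**2 ↦ 2·0·0·1 = 0
  -3*X*Y*Z ↦ -3·0·0·4 = 0
  -2*X*Z**2 ↦ -2·0·1·16 = 0
  3*Y**3 ↦ 3·1·0·1 = 0
  Y**2*Z ↦ 1·1·0·4 = 0
  -2*Z**3 ↦ -2·1·1·64 = -128
Sum: F(0, 0, 4) = (0) + (0) + (0) + (0) + (0) + (0) + (0) + (0) + (-128) = -128.
Reducing mod 11: -128 ≡ 4 (mod 11).
Since F(a, b, c) ≡ 4 ≠ 0 (mod 11), P does NOT lie on the curve.


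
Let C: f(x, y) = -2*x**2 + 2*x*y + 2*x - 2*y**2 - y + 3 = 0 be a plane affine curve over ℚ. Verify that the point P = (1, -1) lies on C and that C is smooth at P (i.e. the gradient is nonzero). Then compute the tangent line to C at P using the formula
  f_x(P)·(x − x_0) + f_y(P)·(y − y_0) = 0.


Tangent line at P: -4*x + 5*y + 9 = 0.

Step 1: f(1, -1) = 0, so P lies on C.
Step 2: partial derivatives
  f_x(x, y) = -4*x + 2*y + 2, f_y(x, y) = 2*x - 4*y - 1.
  f_x(P) = -4, f_y(P) = 5 (gradient nonzero, so P is smooth).
Step 3: tangent line at P: -4·(x − 1) + 5·(y − -1) = 0.
Expanding: -4*x + 5*y + 9 = 0.


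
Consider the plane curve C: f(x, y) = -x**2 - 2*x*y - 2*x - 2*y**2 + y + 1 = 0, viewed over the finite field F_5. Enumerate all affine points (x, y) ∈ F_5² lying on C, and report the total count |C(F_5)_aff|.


Affine F_5-points: {(0, 1), (0, 2), (1, 1), (4, 2)}; count = 4.

For each of the 25 pairs (x, y) ∈ F_5², evaluate f(x, y) mod 5. Record the zeros.
  x = 0: [0↦1, 1↦0, 2↦0, 3↦1, 4↦3]  zeros at y ∈ {1, 2}
  x = 1: [0↦3, 1↦0, 2↦3, 3↦2, 4↦2]  zeros at y ∈ {1}
  x = 2: [0↦3, 1↦3, 2↦4, 3↦1, 4↦4]  zeros at y ∈ ∅
  x = 3: [0↦1, 1↦4, 2↦3, 3↦3, 4↦4]  zeros at y ∈ ∅
  x = 4: [0↦2, 1↦3, 2↦0, 3↦3, 4↦2]  zeros at y ∈ {2}
Collecting zeros: affine points = {(0, 1), (0, 2), (1, 1), (4, 2)}.
Total count |C(F_5)_aff| = 4.


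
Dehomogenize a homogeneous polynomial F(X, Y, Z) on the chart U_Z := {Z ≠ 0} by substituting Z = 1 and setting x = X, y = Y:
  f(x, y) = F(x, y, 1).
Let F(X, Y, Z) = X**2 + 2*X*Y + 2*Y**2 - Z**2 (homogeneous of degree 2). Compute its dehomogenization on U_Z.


f(x, y) = x**2 + 2*x*y + 2*y**2 - 1

On U_Z we set Z = 1. Each monomial c·X^i·Y^j·Z^k in F becomes c·x^i·y^j·1^k = c·x^i·y^j.
Substituting Z = 1: F(X, Y, 1) = x**2 + 2*x*y + 2*y**2 - 1.
Note: deg(f) ≤ deg(F) = 2; strict inequality happens when F is divisible by Z (lost terms).


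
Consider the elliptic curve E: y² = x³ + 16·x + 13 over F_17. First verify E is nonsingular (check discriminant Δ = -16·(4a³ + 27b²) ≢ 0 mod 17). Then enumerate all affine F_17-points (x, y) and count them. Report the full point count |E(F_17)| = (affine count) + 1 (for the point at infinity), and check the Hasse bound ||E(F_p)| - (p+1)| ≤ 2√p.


Affine points = {(0, 8), (0, 9), (1, 8), (1, 9), (2, 6), (2, 11), (6, 6), (6, 11), (7, 3), (7, 14), (9, 6), (9, 11), (10, 0), (13, 2), (13, 15), (16, 8), (16, 9)}; affine count = 17; |E(F_17)| = 18.

Discriminant check: Δ ∝ 4a³ + 27b² = 4·16³ + 27·13² = 4·4096 + 27·169 ≡ 3 (mod 17). Nonzero ⇒ E is nonsingular.
For each x ∈ F_17, compute rhs = x³ + 16·x + 13 mod 17, then count y ∈ F_17 with y² ≡ rhs.
  x = 0: rhs = 13, matching y values: 8, 9 (2 points).
  x = 1: rhs = 13, matching y values: 8, 9 (2 points).
  x = 2: rhs = 2, matching y values: 6, 11 (2 points).
  x = 3: rhs = 3, matching y values: none (0 points).
  x = 4: rhs = 5, matching y values: none (0 points).
  x = 5: rhs = 14, matching y values: none (0 points).
  x = 6: rhs = 2, matching y values: 6, 11 (2 points).
  x = 7: rhs = 9, matching y values: 3, 14 (2 points).
  x = 8: rhs = 7, matching y values: none (0 points).
  x = 9: rhs = 2, matching y values: 6, 11 (2 points).
  x = 10: rhs = 0, matching y values: 0 (1 points).
  x = 11: rhs = 7, matching y values: none (0 points).
  x = 12: rhs = 12, matching y values: none (0 points).
  x = 13: rhs = 4, matching y values: 2, 15 (2 points).
  x = 14: rhs = 6, matching y values: none (0 points).
  x = 15: rhs = 7, matching y values: none (0 points).
  x = 16: rhs = 13, matching y values: 8, 9 (2 points).
Total affine count: 17.
Full point count |E(F_17)| = 17 + 1 = 18.
Hasse bound: |18 − (17+1)| = |0| = 0 ≤ 2√17 ≈ 8.2462 ✓.


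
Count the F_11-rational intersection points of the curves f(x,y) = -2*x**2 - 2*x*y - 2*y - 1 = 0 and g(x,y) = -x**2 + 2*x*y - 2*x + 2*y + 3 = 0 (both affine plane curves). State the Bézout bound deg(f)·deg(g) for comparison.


Common zeros: ∅; count = 0; Bézout bound = 4.

deg(f) = 2, deg(g) = 2, so Bézout bound = 4.
Scan x ∈ F_11. For each x, list the y ∈ F_11 with f(x, y) ≡ 0 and those with g(x, y) ≡ 0 (mod 11); the common zeros in that column are the intersection.
  x = 0: f ≡ 0 at y ∈ {5}; g ≡ 0 at y ∈ {4}; common: ∅.
  x = 1: f ≡ 0 at y ∈ {2}; g ≡ 0 at y ∈ {0}; common: ∅.
  x = 2: f ≡ 0 at y ∈ {4}; g ≡ 0 at y ∈ {10}; common: ∅.
  x = 3: f ≡ 0 at y ∈ {10}; g ≡ 0 at y ∈ {7}; common: ∅.
  x = 4: f ≡ 0 at y ∈ {0}; g ≡ 0 at y ∈ {1}; common: ∅.
  x = 5: f ≡ 0 at y ∈ {4}; g ≡ 0 at y ∈ {10}; common: ∅.
  x = 6: f ≡ 0 at y ∈ {5}; g ≡ 0 at y ∈ {4}; common: ∅.
  x = 7: f ≡ 0 at y ∈ {0}; g ≡ 0 at y ∈ {1}; common: ∅.
  x = 8: f ≡ 0 at y ∈ {2}; g ≡ 0 at y ∈ {0}; common: ∅.
  x = 9: f ≡ 0 at y ∈ {10}; g ≡ 0 at y ∈ {7}; common: ∅.
  x = 10: f ≡ 0 at y ∈ ∅; g ≡ 0 at y ∈ ∅; common: ∅.
Collecting: common zeros = ∅, so the count is 0.
Comparison with the Bézout bound: 0 ≤ 4 = deg(f)·deg(g), as expected for curves with no common component (the affine F_11-count falls short of the bound because intersections may lie at infinity, over extension fields, or carry multiplicity).


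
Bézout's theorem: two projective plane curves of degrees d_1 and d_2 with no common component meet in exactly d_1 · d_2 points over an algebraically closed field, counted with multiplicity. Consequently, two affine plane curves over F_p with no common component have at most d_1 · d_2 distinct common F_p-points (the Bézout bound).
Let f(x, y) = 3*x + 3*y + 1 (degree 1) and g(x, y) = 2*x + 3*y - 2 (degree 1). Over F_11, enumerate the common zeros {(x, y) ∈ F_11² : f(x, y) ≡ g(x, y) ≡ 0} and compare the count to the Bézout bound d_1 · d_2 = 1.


Common zeros: {(8, 10)}; count = 1; Bézout bound = 1.

deg(f) = 1, deg(g) = 1, so Bézout bound = 1.
Scan x ∈ F_11. For each x, list the y ∈ F_11 with f(x, y) ≡ 0 and those with g(x, y) ≡ 0 (mod 11); the common zeros in that column are the intersection.
  x = 0: f ≡ 0 at y ∈ {7}; g ≡ 0 at y ∈ {8}; common: ∅.
  x = 1: f ≡ 0 at y ∈ {6}; g ≡ 0 at y ∈ {0}; common: ∅.
  x = 2: f ≡ 0 at y ∈ {5}; g ≡ 0 at y ∈ {3}; common: ∅.
  x = 3: f ≡ 0 at y ∈ {4}; g ≡ 0 at y ∈ {6}; common: ∅.
  x = 4: f ≡ 0 at y ∈ {3}; g ≡ 0 at y ∈ {9}; common: ∅.
  x = 5: f ≡ 0 at y ∈ {2}; g ≡ 0 at y ∈ {1}; common: ∅.
  x = 6: f ≡ 0 at y ∈ {1}; g ≡ 0 at y ∈ {4}; common: ∅.
  x = 7: f ≡ 0 at y ∈ {0}; g ≡ 0 at y ∈ {7}; common: ∅.
  x = 8: f ≡ 0 at y ∈ {10}; g ≡ 0 at y ∈ {10}; common: {10}.
  x = 9: f ≡ 0 at y ∈ {9}; g ≡ 0 at y ∈ {2}; common: ∅.
  x = 10: f ≡ 0 at y ∈ {8}; g ≡ 0 at y ∈ {5}; common: ∅.
Collecting: common zeros = {(8, 10)}, so the count is 1.
Comparison with the Bézout bound: 1 ≤ 1 = deg(f)·deg(g), as expected for curves with no common component (the bound is attained).


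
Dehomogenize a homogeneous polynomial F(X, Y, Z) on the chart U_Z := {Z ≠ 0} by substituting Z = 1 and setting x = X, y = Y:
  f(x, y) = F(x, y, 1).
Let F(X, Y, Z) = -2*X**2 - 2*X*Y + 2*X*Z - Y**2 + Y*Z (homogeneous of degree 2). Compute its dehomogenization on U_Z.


f(x, y) = -2*x**2 - 2*x*y + 2*x - y**2 + y

On U_Z we set Z = 1. Each monomial c·X^i·Y^j·Z^k in F becomes c·x^i·y^j·1^k = c·x^i·y^j.
Substituting Z = 1: F(X, Y, 1) = -2*x**2 - 2*x*y + 2*x - y**2 + y.
Note: deg(f) ≤ deg(F) = 2; strict inequality happens when F is divisible by Z (lost terms).


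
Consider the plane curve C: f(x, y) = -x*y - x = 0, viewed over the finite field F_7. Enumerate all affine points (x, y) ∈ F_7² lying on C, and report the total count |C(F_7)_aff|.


Affine F_7-points: {(0, 0), (0, 1), (0, 2), (0, 3), (0, 4), (0, 5), (0, 6), (1, 6), (2, 6), (3, 6), (4, 6), (5, 6), (6, 6)}; count = 13.

For each of the 49 pairs (x, y) ∈ F_7², evaluate f(x, y) mod 7. Record the zeros.
  x = 0: [0↦0, 1↦0, 2↦0, 3↦0, 4↦0, 5↦0, 6↦0]  zeros at y ∈ {0, 1, 2, 3, 4, 5, 6}
  x = 1: [0↦6, 1↦5, 2↦4, 3↦3, 4↦2, 5↦1, 6↦0]  zeros at y ∈ {6}
  x = 2: [0↦5, 1↦3, 2↦1, 3↦6, 4↦4, 5↦2, 6↦0]  zeros at y ∈ {6}
  x = 3: [0↦4, 1↦1, 2↦5, 3↦2, 4↦6, 5↦3, 6↦0]  zeros at y ∈ {6}
  x = 4: [0↦3, 1↦6, 2↦2, 3↦5, 4↦1, 5↦4, 6↦0]  zeros at y ∈ {6}
  x = 5: [0↦2, 1↦4, 2↦6, 3↦1, 4↦3, 5↦5, 6↦0]  zeros at y ∈ {6}
  x = 6: [0↦1, 1↦2, 2↦3, 3↦4, 4↦5, 5↦6, 6↦0]  zeros at y ∈ {6}
Collecting zeros: affine points = {(0, 0), (0, 1), (0, 2), (0, 3), (0, 4), (0, 5), (0, 6), (1, 6), (2, 6), (3, 6), (4, 6), (5, 6), (6, 6)}.
Total count |C(F_7)_aff| = 13.


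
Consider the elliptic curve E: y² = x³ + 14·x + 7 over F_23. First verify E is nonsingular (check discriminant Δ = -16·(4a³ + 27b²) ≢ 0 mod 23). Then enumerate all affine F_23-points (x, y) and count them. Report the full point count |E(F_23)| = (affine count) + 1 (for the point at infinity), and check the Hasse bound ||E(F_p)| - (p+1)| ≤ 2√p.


Affine points = {(4, 9), (4, 14), (5, 8), (5, 15), (6, 10), (6, 13), (14, 7), (14, 16), (15, 2), (15, 21), (16, 7), (16, 16), (17, 11), (17, 12), (19, 5), (19, 18)}; affine count = 16; |E(F_23)| = 17.

Discriminant check: Δ ∝ 4a³ + 27b² = 4·14³ + 27·7² = 4·2744 + 27·49 ≡ 17 (mod 23). Nonzero ⇒ E is nonsingular.
For each x ∈ F_23, compute rhs = x³ + 14·x + 7 mod 23, then count y ∈ F_23 with y² ≡ rhs.
  x = 0: rhs = 7, matching y values: none (0 points).
  x = 1: rhs = 22, matching y values: none (0 points).
  x = 2: rhs = 20, matching y values: none (0 points).
  x = 3: rhs = 7, matching y values: none (0 points).
  x = 4: rhs = 12, matching y values: 9, 14 (2 points).
  x = 5: rhs = 18, matching y values: 8, 15 (2 points).
  x = 6: rhs = 8, matching y values: 10, 13 (2 points).
  x = 7: rhs = 11, matching y values: none (0 points).
  x = 8: rhs = 10, matching y values: none (0 points).
  x = 9: rhs = 11, matching y values: none (0 points).
  x = 10: rhs = 20, matching y values: none (0 points).
  x = 11: rhs = 20, matching y values: none (0 points).
  x = 12: rhs = 17, matching y values: none (0 points).
  x = 13: rhs = 17, matching y values: none (0 points).
  x = 14: rhs = 3, matching y values: 7, 16 (2 points).
  x = 15: rhs = 4, matching y values: 2, 21 (2 points).
  x = 16: rhs = 3, matching y values: 7, 16 (2 points).
  x = 17: rhs = 6, matching y values: 11, 12 (2 points).
  x = 18: rhs = 19, matching y values: none (0 points).
  x = 19: rhs = 2, matching y values: 5, 18 (2 points).
  x = 20: rhs = 7, matching y values: none (0 points).
  x = 21: rhs = 17, matching y values: none (0 points).
  x = 22: rhs = 15, matching y values: none (0 points).
Total affine count: 16.
Full point count |E(F_23)| = 16 + 1 = 17.
Hasse bound: |17 − (23+1)| = |-7| = 7 ≤ 2√23 ≈ 9.5917 ✓.


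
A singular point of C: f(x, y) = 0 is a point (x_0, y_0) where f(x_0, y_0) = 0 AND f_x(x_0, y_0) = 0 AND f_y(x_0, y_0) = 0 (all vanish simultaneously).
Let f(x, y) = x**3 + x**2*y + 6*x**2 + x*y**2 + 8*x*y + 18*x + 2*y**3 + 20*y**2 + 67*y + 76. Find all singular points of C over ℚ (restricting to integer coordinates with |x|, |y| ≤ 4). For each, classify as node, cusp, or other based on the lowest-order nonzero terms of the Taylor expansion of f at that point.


Singular points: {(-1, -3)}; classification: cusp.

Compute partial derivatives:
  f_x = 3*x**2 + 2*x*y + 12*x + y**2 + 8*y + 18.
  f_y = x**2 + 2*x*y + 8*x + 6*y**2 + 40*y + 67.
Scan x_0 ∈ {−4, ..., 4}. For each x_0, f_y(x_0, y) is a polynomial in y; find its integer roots y ∈ {−4, ..., 4}, then test f_x and f at those candidates.
  x = -4: f_y(-4, y) = 6*y**2 + 32*y + 51; no integer root y with |y| ≤ 4.
  x = -3: f_y(-3, y) = 6*y**2 + 34*y + 52; no integer root y with |y| ≤ 4.
  x = -2: f_y(-2, y) = 6*y**2 + 36*y + 55; no integer root y with |y| ≤ 4.
  x = -1: f_y(-1, y) = 6*y**2 + 38*y + 60; vanishes at y ∈ {-3}. (-1, -3): f_x = 0, f = 0 — SINGULAR.
  x = 0: f_y(0, y) = 6*y**2 + 40*y + 67; no integer root y with |y| ≤ 4.
  x = 1: f_y(1, y) = 6*y**2 + 42*y + 76; no integer root y with |y| ≤ 4.
  x = 2: f_y(2, y) = 6*y**2 + 44*y + 87; no integer root y with |y| ≤ 4.
  x = 3: f_y(3, y) = 6*y**2 + 46*y + 100; no integer root y with |y| ≤ 4.
  x = 4: f_y(4, y) = 6*y**2 + 48*y + 115; no integer root y with |y| ≤ 4.
Only singular point on the grid: (-1, -3).
Classify: substitute x = -1 + u, y = -3 + v and expand: f = u**3 + u**2*v + u*v**2 + 2*v**3 + v**2.
No constant or linear terms (consistent with a singular point). Quadratic part: v**2. Cubic part: u**3 + u**2*v + u*v**2 + 2*v**3.
The quadratic part v**2 is a perfect square, so there is a single (double) tangent line v = 0, i.e. y = -3. Restricting the cubic part to that line (v = 0) leaves u**3 ≠ 0, so f is not divisible by v and the branch is v² ≈ -u**3 to lowest order — this is a cusp.
Classification: cusp.


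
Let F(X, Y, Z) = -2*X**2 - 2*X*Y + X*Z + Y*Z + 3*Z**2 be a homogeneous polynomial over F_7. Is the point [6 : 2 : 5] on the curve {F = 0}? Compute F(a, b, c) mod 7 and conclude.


F(6,2,5) ≡ 5 (mod 7); P is NOT on the curve.

Evaluate F(6, 2, 5) term-by-term (mod 7).
  -2*X**2 ↦ -2·36·1·1 = -72
  -2*X*Y ↦ -2·6·2·1 = -24
  X*Z ↦ 1·6·1·5 = 30
  Y*Z ↦ 1·1·2·5 = 10
  3*Z**2 ↦ 3·1·1·25 = 75
Sum: F(6, 2, 5) = (-72) + (-24) + (30) + (10) + (75) = 19.
Reducing mod 7: 19 ≡ 5 (mod 7).
Since F(a, b, c) ≡ 5 ≠ 0 (mod 7), P does NOT lie on the curve.


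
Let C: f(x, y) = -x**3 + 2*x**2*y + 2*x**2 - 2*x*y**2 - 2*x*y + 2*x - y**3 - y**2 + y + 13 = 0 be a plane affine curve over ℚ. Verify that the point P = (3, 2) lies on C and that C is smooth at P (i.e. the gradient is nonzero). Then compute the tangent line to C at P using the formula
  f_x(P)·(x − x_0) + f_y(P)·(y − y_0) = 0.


Tangent line at P: -x - 27*y + 57 = 0.

Step 1: f(3, 2) = 0, so P lies on C.
Step 2: partial derivatives
  f_x(x, y) = -3*x**2 + 4*x*y + 4*x - 2*y**2 - 2*y + 2, f_y(x, y) = 2*x**2 - 4*x*y - 2*x - 3*y**2 - 2*y + 1.
  f_x(P) = -1, f_y(P) = -27 (gradient nonzero, so P is smooth).
Step 3: tangent line at P: -1·(x − 3) + -27·(y − 2) = 0.
Expanding: -x - 27*y + 57 = 0.


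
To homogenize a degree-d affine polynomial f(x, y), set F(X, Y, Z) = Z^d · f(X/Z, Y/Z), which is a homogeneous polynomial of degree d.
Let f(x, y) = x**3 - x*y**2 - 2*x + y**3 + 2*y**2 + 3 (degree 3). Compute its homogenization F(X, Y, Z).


F(X, Y, Z) = X**3 - X*Y**2 - 2*X*Z**2 + Y**3 + 2*Y**2*Z + 3*Z**3

deg(f) = 3.
Substitute x = X/Z, y = Y/Z into f, then multiply by Z^3.
  monomial 1·x^3·y^0 ↦ 1·X^3·Y^0·Z^0.
  monomial -1·x^1·y^2 ↦ -1·X^1·Y^2·Z^0.
  monomial -2·x^1·y^0 ↦ -2·X^1·Y^0·Z^2.
  monomial 1·x^0·y^3 ↦ 1·X^0·Y^3·Z^0.
  monomial 2·x^0·y^2 ↦ 2·X^0·Y^2·Z^1.
  monomial 3·x^0·y^0 ↦ 3·X^0·Y^0·Z^3.
Collecting: F(X, Y, Z) = X**3 - X*Y**2 - 2*X*Z**2 + Y**3 + 2*Y**2*Z + 3*Z**3.


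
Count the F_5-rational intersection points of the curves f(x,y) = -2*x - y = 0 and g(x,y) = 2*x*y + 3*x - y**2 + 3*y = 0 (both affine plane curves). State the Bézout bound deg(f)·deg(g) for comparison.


Common zeros: {(0, 0), (4, 2)}; count = 2; Bézout bound = 2.

deg(f) = 1, deg(g) = 2, so Bézout bound = 2.
Scan x ∈ F_5. For each x, list the y ∈ F_5 with f(x, y) ≡ 0 and those with g(x, y) ≡ 0 (mod 5); the common zeros in that column are the intersection.
  x = 0: f ≡ 0 at y ∈ {0}; g ≡ 0 at y ∈ {0, 3}; common: {0}.
  x = 1: f ≡ 0 at y ∈ {3}; g ≡ 0 at y ∈ ∅; common: ∅.
  x = 2: f ≡ 0 at y ∈ {1}; g ≡ 0 at y ∈ ∅; common: ∅.
  x = 3: f ≡ 0 at y ∈ {4}; g ≡ 0 at y ∈ ∅; common: ∅.
  x = 4: f ≡ 0 at y ∈ {2}; g ≡ 0 at y ∈ {2, 4}; common: {2}.
Collecting: common zeros = {(0, 0), (4, 2)}, so the count is 2.
Comparison with the Bézout bound: 2 ≤ 2 = deg(f)·deg(g), as expected for curves with no common component (the bound is attained).


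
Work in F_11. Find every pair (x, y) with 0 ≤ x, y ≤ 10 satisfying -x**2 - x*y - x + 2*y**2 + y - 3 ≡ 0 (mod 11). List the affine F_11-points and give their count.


Affine F_11-points: {(0, 1), (0, 4), (3, 2), (3, 10), (5, 0), (5, 2), (6, 4), (8, 10), (9, 1), (9, 3)}; count = 10.

For each of the 121 pairs (x, y) ∈ F_11², evaluate f(x, y) mod 11. Record the zeros.
  x = 0: [0↦8, 1↦0, 2↦7, 3↦7, 4↦0, 5↦8, 6↦9, 7↦3, 8↦1, 9↦3, 10↦9]  zeros at y ∈ {1, 4}
  x = 1: [0↦6, 1↦8, 2↦3, 3↦2, 4↦5, 5↦1, 6↦1, 7↦5, 8↦2, 9↦3, 10↦8]  zeros at y ∈ ∅
  x = 2: [0↦2, 1↦3, 2↦8, 3↦6, 4↦8, 5↦3, 6↦2, 7↦5, 8↦1, 9↦1, 10↦5]  zeros at y ∈ ∅
  x = 3: [0↦7, 1↦7, 2↦0, 3↦8, 4↦9, 5↦3, 6↦1, 7↦3, 8↦9, 9↦8, 10↦0]  zeros at y ∈ {2, 10}
  x = 4: [0↦10, 1↦9, 2↦1, 3↦8, 4↦8, 5↦1, 6↦9, 7↦10, 8↦4, 9↦2, 10↦4]  zeros at y ∈ ∅
  x = 5: [0↦0, 1↦9, 2↦0, 3↦6, 4↦5, 5↦8, 6↦4, 7↦4, 8↦8, 9↦5, 10↦6]  zeros at y ∈ {0, 2}
  x = 6: [0↦10, 1↦7, 2↦8, 3↦2, 4↦0, 5↦2, 6↦8, 7↦7, 8↦10, 9↦6, 10↦6]  zeros at y ∈ {4}
  x = 7: [0↦7, 1↦3, 2↦3, 3↦7, 4↦4, 5↦5, 6↦10, 7↦8, 8↦10, 9↦5, 10↦4]  zeros at y ∈ ∅
  x = 8: [0↦2, 1↦8, 2↦7, 3↦10, 4↦6, 5↦6, 6↦10, 7↦7, 8↦8, 9↦2, 10↦0]  zeros at y ∈ {10}
  x = 9: [0↦6, 1↦0, 2↦9, 3↦0, 4↦6, 5↦5, 6↦8, 7↦4, 8↦4, 9↦8, 10↦5]  zeros at y ∈ {1, 3}
  x = 10: [0↦8, 1↦1, 2↦9, 3↦10, 4↦4, 5↦2, 6↦4, 7↦10, 8↦9, 9↦1, 10↦8]  zeros at y ∈ ∅
Collecting zeros: affine points = {(0, 1), (0, 4), (3, 2), (3, 10), (5, 0), (5, 2), (6, 4), (8, 10), (9, 1), (9, 3)}.
Total count |C(F_11)_aff| = 10.


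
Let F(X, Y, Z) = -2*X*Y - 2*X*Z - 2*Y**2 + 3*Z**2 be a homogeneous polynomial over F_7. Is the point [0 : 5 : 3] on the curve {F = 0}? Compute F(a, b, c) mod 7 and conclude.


F(0,5,3) ≡ 5 (mod 7); P is NOT on the curve.

Evaluate F(0, 5, 3) term-by-term (mod 7).
  -2*X*Y ↦ -2·0·5·1 = 0
  -2*X*Z ↦ -2·0·1·3 = 0
  -2*Y**2 ↦ -2·1·25·1 = -50
  3*Z**2 ↦ 3·1·1·9 = 27
Sum: F(0, 5, 3) = (0) + (0) + (-50) + (27) = -23.
Reducing mod 7: -23 ≡ 5 (mod 7).
Since F(a, b, c) ≡ 5 ≠ 0 (mod 7), P does NOT lie on the curve.


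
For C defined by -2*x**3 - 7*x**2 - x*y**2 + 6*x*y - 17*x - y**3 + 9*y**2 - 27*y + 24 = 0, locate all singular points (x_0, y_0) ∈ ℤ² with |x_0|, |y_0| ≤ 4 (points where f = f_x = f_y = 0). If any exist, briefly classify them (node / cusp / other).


Singular points: {(-1, 3)}; classification: node.

Compute partial derivatives:
  f_x = -6*x**2 - 14*x - y**2 + 6*y - 17.
  f_y = -2*x*y + 6*x - 3*y**2 + 18*y - 27.
Scan x_0 ∈ {−4, ..., 4}. For each x_0, f_y(x_0, y) is a polynomial in y; find its integer roots y ∈ {−4, ..., 4}, then test f_x and f at those candidates.
  x = -4: f_y(-4, y) = -3*y**2 + 26*y - 51; vanishes at y ∈ {3}. (-4, 3): f_x = -48 ≠ 0.
  x = -3: f_y(-3, y) = -3*y**2 + 24*y - 45; vanishes at y ∈ {3}. (-3, 3): f_x = -20 ≠ 0.
  x = -2: f_y(-2, y) = -3*y**2 + 22*y - 39; vanishes at y ∈ {3}. (-2, 3): f_x = -4 ≠ 0.
  x = -1: f_y(-1, y) = -3*y**2 + 20*y - 33; vanishes at y ∈ {3}. (-1, 3): f_x = 0, f = 0 — SINGULAR.
  x = 0: f_y(0, y) = -3*y**2 + 18*y - 27; vanishes at y ∈ {3}. (0, 3): f_x = -8 ≠ 0.
  x = 1: f_y(1, y) = -3*y**2 + 16*y - 21; vanishes at y ∈ {3}. (1, 3): f_x = -28 ≠ 0.
  x = 2: f_y(2, y) = -3*y**2 + 14*y - 15; vanishes at y ∈ {3}. (2, 3): f_x = -60 ≠ 0.
  x = 3: f_y(3, y) = -3*y**2 + 12*y - 9; vanishes at y ∈ {1, 3}. (3, 1): f_x = -108 ≠ 0; (3, 3): f_x = -104 ≠ 0.
  x = 4: f_y(4, y) = -3*y**2 + 10*y - 3; vanishes at y ∈ {3}. (4, 3): f_x = -160 ≠ 0.
Only singular point on the grid: (-1, 3).
Classify: substitute x = -1 + u, y = 3 + v and expand: f = -2*u**3 - u**2 - u*v**2 - v**3 + v**2.
No constant or linear terms (consistent with a singular point). Quadratic part: -u**2 + v**2. Cubic part: -2*u**3 - u*v**2 - v**3.
The quadratic part v**2 - u**2 = (v − u)(v + u) splits into two distinct linear factors, so there are two distinct tangent lines y − 3 = ±(x − -1) — this is a node (ordinary double point).
Classification: node.


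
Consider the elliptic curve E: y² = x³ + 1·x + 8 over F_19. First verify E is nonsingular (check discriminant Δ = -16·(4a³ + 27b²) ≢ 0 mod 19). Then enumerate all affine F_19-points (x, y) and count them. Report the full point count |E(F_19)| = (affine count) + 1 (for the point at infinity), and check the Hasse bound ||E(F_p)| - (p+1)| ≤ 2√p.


Affine points = {(3, 0), (4, 0), (5, 9), (5, 10), (7, 4), (7, 15), (9, 9), (9, 10), (10, 7), (10, 12), (11, 1), (11, 18), (12, 0), (14, 7), (14, 12), (15, 4), (15, 15), (16, 4), (16, 15), (17, 6), (17, 13), (18, 5), (18, 14)}; affine count = 23; |E(F_19)| = 24.

Discriminant check: Δ ∝ 4a³ + 27b² = 4·1³ + 27·8² = 4·1 + 27·64 ≡ 3 (mod 19). Nonzero ⇒ E is nonsingular.
For each x ∈ F_19, compute rhs = x³ + 1·x + 8 mod 19, then count y ∈ F_19 with y² ≡ rhs.
  x = 0: rhs = 8, matching y values: none (0 points).
  x = 1: rhs = 10, matching y values: none (0 points).
  x = 2: rhs = 18, matching y values: none (0 points).
  x = 3: rhs = 0, matching y values: 0 (1 points).
  x = 4: rhs = 0, matching y values: 0 (1 points).
  x = 5: rhs = 5, matching y values: 9, 10 (2 points).
  x = 6: rhs = 2, matching y values: none (0 points).
  x = 7: rhs = 16, matching y values: 4, 15 (2 points).
  x = 8: rhs = 15, matching y values: none (0 points).
  x = 9: rhs = 5, matching y values: 9, 10 (2 points).
  x = 10: rhs = 11, matching y values: 7, 12 (2 points).
  x = 11: rhs = 1, matching y values: 1, 18 (2 points).
  x = 12: rhs = 0, matching y values: 0 (1 points).
  x = 13: rhs = 14, matching y values: none (0 points).
  x = 14: rhs = 11, matching y values: 7, 12 (2 points).
  x = 15: rhs = 16, matching y values: 4, 15 (2 points).
  x = 16: rhs = 16, matching y values: 4, 15 (2 points).
  x = 17: rhs = 17, matching y values: 6, 13 (2 points).
  x = 18: rhs = 6, matching y values: 5, 14 (2 points).
Total affine count: 23.
Full point count |E(F_19)| = 23 + 1 = 24.
Hasse bound: |24 − (19+1)| = |4| = 4 ≤ 2√19 ≈ 8.7178 ✓.
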